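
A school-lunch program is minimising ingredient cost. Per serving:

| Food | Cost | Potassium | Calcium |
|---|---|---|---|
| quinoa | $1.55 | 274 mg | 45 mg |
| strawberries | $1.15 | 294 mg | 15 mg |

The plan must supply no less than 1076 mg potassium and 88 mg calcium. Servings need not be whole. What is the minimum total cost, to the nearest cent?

Compare the cost at each extreme point of the feasible region.
quinoa only: max(1076/274, 88/45) = 3.927 servings → $6.09.
strawberries only: max(1076/294, 88/15) = 5.867 servings → $6.75.
quinoa + strawberries with both tight: 1.067 servings and 2.665 servings → $4.72.
The minimum over all feasible corners is $4.72.

$4.72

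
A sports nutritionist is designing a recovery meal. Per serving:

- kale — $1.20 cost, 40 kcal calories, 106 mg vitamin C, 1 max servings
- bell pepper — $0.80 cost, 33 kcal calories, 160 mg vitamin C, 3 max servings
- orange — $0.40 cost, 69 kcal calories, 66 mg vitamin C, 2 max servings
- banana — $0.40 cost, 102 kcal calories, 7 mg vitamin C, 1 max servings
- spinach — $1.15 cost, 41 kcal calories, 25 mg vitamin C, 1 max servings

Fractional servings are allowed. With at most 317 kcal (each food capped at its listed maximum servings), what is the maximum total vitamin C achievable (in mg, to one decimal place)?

Vitamin C per kcal: bell pepper 4.848, kale 2.65, orange 0.9565, spinach 0.6098, banana 0.06863.
Take 3 servings of bell pepper: uses 99 kcal, +480.0 mg vitamin C (running total 480.0 mg).
Take 1 serving of kale: uses 40 kcal, +106.0 mg vitamin C (running total 586.0 mg).
Take 2 servings of orange: uses 138 kcal, +132.0 mg vitamin C (running total 718.0 mg).
Take 0.9756 servings of spinach: uses 40 kcal, +24.4 mg vitamin C (running total 742.4 mg).
Filling greedily by vitamin C-per-kcal is optimal for one linear limit, giving 742.4 mg.

742.4 mg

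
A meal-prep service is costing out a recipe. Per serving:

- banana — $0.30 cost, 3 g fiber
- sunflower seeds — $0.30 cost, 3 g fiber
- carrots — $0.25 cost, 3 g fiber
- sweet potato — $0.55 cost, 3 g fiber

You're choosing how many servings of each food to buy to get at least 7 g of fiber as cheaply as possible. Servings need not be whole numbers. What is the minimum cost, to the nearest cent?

Cost per g of fiber: carrots $0.0833, banana $0.1000, sunflower seeds $0.1000, sweet potato $0.1833.
With no serving limits, use only carrots: 7 g / 3 g = 2.333 servings × $0.25 = $0.58.

$0.58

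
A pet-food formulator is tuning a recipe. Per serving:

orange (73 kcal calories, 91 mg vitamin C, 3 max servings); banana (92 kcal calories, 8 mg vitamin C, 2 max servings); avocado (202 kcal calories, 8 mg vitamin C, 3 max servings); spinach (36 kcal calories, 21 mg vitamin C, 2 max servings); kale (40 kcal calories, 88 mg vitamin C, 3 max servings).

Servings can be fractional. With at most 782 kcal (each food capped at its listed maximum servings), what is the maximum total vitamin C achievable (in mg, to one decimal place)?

Vitamin C per kcal: kale 2.2, orange 1.247, spinach 0.5833, banana 0.08696, avocado 0.0396.
Take 3 servings of kale: uses 120 kcal, +264.0 mg vitamin C (running total 264.0 mg).
Take 3 servings of orange: uses 219 kcal, +273.0 mg vitamin C (running total 537.0 mg).
Take 2 servings of spinach: uses 72 kcal, +42.0 mg vitamin C (running total 579.0 mg).
Take 2 servings of banana: uses 184 kcal, +16.0 mg vitamin C (running total 595.0 mg).
Take 0.9257 servings of avocado: uses 187 kcal, +7.4 mg vitamin C (running total 602.4 mg).
Greedy by best ratio exhausts the calories allowance optimally: 602.4 mg.

602.4 mg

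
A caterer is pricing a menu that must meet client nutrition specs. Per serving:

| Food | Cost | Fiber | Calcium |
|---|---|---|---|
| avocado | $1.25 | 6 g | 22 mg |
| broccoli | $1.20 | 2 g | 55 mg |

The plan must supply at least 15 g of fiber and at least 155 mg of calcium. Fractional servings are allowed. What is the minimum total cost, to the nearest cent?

$4.77

Two binding constraints pin down two serving amounts, so the optimal mix uses at most two foods. The candidates are each food alone (scaled to the tighter of fiber/calcium) and each pair with both constraints tight.
avocado only: max(15/6, 155/22) = 7.045 servings → $8.81.
broccoli only: max(15/2, 155/55) = 7.5 servings → $9.00.
avocado + broccoli with both tight: 1.801 servings and 2.098 servings → $4.77.
So the least-cost plan costs $4.77.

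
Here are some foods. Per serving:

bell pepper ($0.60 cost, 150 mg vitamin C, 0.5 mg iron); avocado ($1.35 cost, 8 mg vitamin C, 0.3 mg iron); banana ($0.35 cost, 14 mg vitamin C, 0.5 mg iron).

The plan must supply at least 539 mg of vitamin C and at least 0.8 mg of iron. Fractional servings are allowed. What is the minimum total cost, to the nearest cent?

$2.16

Two binding constraints pin down two serving amounts, so the optimal mix uses at most two foods. The candidates are each food alone (scaled to the tighter of vitamin C/iron) and each pair with both constraints tight.
bell pepper only: max(539/150, 0.8/0.5) = 3.593 servings → $2.16.
avocado only: max(539/8, 0.8/0.3) = 67.38 servings → $90.96.
banana only: max(539/14, 0.8/0.5) = 38.5 servings → $13.47.
bell pepper + avocado: intersection lies outside the first quadrant.
bell pepper + banana: the both-tight solution has a negative serving — not a feasible corner.
avocado + banana with both targets exact would need a negative amount; discard.
The minimum over all feasible corners is $2.16.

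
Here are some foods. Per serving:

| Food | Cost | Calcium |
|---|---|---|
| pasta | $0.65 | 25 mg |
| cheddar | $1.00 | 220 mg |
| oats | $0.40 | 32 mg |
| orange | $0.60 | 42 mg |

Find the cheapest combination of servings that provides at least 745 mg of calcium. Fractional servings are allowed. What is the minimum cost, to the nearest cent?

$3.39

Cost per mg of calcium: cheddar $0.0045, oats $0.0125, orange $0.0143, pasta $0.0260.
With no serving limits, use only cheddar: 745 mg / 220 mg = 3.386 servings × $1.00 = $3.39.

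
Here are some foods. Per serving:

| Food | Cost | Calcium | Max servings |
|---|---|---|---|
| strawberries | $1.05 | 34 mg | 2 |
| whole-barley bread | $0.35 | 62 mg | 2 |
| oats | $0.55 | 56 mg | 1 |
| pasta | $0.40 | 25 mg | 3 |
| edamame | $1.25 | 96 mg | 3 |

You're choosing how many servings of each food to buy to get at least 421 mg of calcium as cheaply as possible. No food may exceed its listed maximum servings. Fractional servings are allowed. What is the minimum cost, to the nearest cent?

$4.39

Cost per mg of calcium: whole-barley bread $0.0056, oats $0.0098, edamame $0.0130, pasta $0.0160, strawberries $0.0309.
Take 2 servings of whole-barley bread: +124.0 mg calcium for $0.70 (total $0.70, still need 297.0 mg).
Take 1 serving of oats: +56.0 mg calcium for $0.55 (total $1.25, still need 241.0 mg).
Take 2.51 servings of edamame: +241.0 mg calcium for $3.14 (total $4.39, still need 0.0 mg).
Filling from the cheapest source first is optimal under one linear minimum: $4.39.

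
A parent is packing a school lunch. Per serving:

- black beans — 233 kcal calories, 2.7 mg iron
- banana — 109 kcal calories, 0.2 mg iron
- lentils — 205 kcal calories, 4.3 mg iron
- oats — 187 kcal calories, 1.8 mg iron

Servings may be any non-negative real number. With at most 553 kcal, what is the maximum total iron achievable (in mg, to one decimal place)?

11.6 mg

Iron per kcal: lentils 0.02098, black beans 0.01159, oats 0.009626, banana 0.001835.
With no serving limits, spend the whole calories allowance on lentils: 553 kcal / 205 kcal × 4.3 mg = 11.6 mg.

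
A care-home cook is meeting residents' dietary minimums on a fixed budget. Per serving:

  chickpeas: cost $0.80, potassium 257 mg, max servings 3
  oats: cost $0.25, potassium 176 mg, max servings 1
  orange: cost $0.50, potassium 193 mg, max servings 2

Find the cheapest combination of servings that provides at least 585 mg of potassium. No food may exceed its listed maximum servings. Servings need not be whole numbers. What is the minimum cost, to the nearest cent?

$1.32

Cost per mg of potassium: oats $0.0014, orange $0.0026, chickpeas $0.0031.
Take 1 serving of oats: +176.0 mg potassium for $0.25 (total $0.25, still need 409.0 mg).
Take 2 servings of orange: +386.0 mg potassium for $1.00 (total $1.25, still need 23.0 mg).
Take 0.08949 servings of chickpeas: +23.0 mg potassium for $0.07 (total $1.32, still need 0.0 mg).
Filling from the cheapest source first is optimal under one linear minimum: $1.32.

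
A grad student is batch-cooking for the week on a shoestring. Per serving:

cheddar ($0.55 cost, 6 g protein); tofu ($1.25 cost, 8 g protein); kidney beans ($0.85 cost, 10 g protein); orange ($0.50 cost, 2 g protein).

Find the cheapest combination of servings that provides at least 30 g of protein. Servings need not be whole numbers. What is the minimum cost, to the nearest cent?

$2.55

Cost per g of protein: kidney beans $0.0850, cheddar $0.0917, tofu $0.1562, orange $0.2500.
With no serving limits, use only kidney beans: 30 g / 10 g = 3 servings × $0.85 = $2.55.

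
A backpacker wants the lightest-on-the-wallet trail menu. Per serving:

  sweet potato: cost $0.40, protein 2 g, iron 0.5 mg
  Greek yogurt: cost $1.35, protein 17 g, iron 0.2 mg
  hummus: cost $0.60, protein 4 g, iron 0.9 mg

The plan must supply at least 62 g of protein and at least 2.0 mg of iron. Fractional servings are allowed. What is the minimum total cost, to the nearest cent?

The cheapest plan sits at a corner of the feasible region — with two constraints it uses at most two foods.
sweet potato only: max(62/2, 2.0/0.5) = 31 servings → $12.40.
Greek yogurt only: max(62/17, 2.0/0.2) = 10 servings → $13.50.
hummus only: max(62/4, 2.0/0.9) = 15.5 servings → $9.30.
sweet potato + Greek yogurt with both tight: 2.667 servings and 3.333 servings → $5.57.
sweet potato + hummus: the both-tight solution has a negative serving — not a feasible corner.
Greek yogurt + hummus with both tight: 3.297 servings and 1.49 servings → $5.34.
So the least-cost plan costs $5.34.

$5.34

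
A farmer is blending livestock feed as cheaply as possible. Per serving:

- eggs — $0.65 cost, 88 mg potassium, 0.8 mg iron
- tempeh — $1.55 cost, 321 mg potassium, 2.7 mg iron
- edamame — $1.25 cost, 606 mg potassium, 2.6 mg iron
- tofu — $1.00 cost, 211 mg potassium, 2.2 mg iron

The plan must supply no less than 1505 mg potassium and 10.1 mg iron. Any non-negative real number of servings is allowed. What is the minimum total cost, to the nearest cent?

Check every corner: each single food scaled to meet both minima, and each pair solved so both constraints bind.
eggs only: max(1505/88, 10.1/0.8) = 17.1 servings → $11.12.
tempeh only: max(1505/321, 10.1/2.7) = 4.688 servings → $7.27.
edamame only: max(1505/606, 10.1/2.6) = 3.885 servings → $4.86.
tofu only: max(1505/211, 10.1/2.2) = 7.133 servings → $7.13.
eggs + tempeh with both targets exact would need a negative amount; discard.
eggs + edamame with both tight: 8.623 servings and 1.231 servings → $7.14.
eggs + tofu: the both-tight solution has a negative serving — not a feasible corner.
tempeh + edamame with both tight: 2.754 servings and 1.025 servings → $5.55.
tempeh + tofu: the both-tight solution has a negative serving — not a feasible corner.
edamame + tofu with both tight: 1.504 servings and 2.814 servings → $4.69.
So the least-cost plan costs $4.69.

$4.69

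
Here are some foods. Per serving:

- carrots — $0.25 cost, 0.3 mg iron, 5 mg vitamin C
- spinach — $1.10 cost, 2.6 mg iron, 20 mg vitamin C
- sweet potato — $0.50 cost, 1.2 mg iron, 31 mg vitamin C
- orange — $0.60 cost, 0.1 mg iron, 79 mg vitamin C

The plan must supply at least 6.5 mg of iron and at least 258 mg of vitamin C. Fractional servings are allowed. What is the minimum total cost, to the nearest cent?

The cheapest plan sits at a corner of the feasible region — with two constraints it uses at most two foods.
carrots only: max(6.5/0.3, 258/5) = 51.6 servings → $12.90.
spinach only: max(6.5/2.6, 258/20) = 12.9 servings → $14.19.
sweet potato only: max(6.5/1.2, 258/31) = 8.323 servings → $4.16.
orange only: max(6.5/0.1, 258/79) = 65 servings → $39.00.
carrots + spinach with both targets exact would need a negative amount; discard.
carrots + sweet potato with both targets exact would need a negative amount; discard.
carrots + orange with both tight: 21.02 servings and 1.935 servings → $6.42.
spinach + sweet potato: intersection lies outside the first quadrant.
spinach + orange with both tight: 2.398 servings and 2.659 servings → $4.23.
sweet potato + orange with both tight: 5.318 servings and 1.179 servings → $3.37.
The minimum over all feasible corners is $3.37.

$3.37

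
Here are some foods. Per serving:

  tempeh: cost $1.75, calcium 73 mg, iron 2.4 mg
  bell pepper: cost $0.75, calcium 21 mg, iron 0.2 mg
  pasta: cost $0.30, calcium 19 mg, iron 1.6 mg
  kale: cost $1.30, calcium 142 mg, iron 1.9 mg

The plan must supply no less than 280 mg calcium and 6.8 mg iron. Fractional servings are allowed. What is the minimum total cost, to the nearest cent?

$2.85

Minimising a linear cost over {calcium ≥ 280, iron ≥ 6.8, servings ≥ 0} — the optimum is at a vertex, using one or two foods.
tempeh only: max(280/73, 6.8/2.4) = 3.836 servings → $6.71.
bell pepper only: max(280/21, 6.8/0.2) = 34 servings → $25.50.
pasta only: max(280/19, 6.8/1.6) = 14.74 servings → $4.42.
kale only: max(280/142, 6.8/1.9) = 3.579 servings → $4.65.
tempeh + bell pepper with both tight: 2.425 servings and 4.905 servings → $7.92.
tempeh + pasta with both targets exact would need a negative amount; discard.
tempeh + kale with both tight: 2.145 servings and 0.8689 servings → $4.88.
bell pepper + pasta with both tight: 10.7 servings and 2.913 servings → $8.90.
bell pepper + kale with both targets exact would need a negative amount; discard.
pasta + kale with both tight: 2.269 servings and 1.668 servings → $2.85.
Cheapest feasible corner: $2.85.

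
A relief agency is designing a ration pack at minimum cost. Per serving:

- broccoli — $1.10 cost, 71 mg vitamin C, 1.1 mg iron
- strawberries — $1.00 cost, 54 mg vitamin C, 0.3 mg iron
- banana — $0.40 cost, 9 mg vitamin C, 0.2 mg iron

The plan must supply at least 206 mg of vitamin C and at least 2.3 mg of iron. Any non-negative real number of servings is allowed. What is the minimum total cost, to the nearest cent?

Compare the cost at each extreme point of the feasible region.
broccoli only: max(206/71, 2.3/1.1) = 2.901 servings → $3.19.
strawberries only: max(206/54, 2.3/0.3) = 7.667 servings → $7.67.
banana only: max(206/9, 2.3/0.2) = 22.89 servings → $9.16.
broccoli + strawberries with both tight: 1.638 servings and 1.661 servings → $3.46.
broccoli + banana: the both-tight solution has a negative serving — not a feasible corner.
strawberries + banana with both tight: 2.531 servings and 7.704 servings → $5.61.
Cheapest feasible corner: $3.19.

$3.19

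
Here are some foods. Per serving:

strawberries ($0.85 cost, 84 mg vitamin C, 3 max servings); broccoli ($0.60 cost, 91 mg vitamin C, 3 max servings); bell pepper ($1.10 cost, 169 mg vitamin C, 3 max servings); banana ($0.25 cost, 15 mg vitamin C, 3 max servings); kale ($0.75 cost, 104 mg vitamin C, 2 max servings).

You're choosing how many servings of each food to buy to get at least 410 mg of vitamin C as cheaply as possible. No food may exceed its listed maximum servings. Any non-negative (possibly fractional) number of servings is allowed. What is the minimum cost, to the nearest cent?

Cost per mg of vitamin C: bell pepper $0.0065, broccoli $0.0066, kale $0.0072, strawberries $0.0101, banana $0.0167.
Take 2.426 servings of bell pepper: +410.0 mg vitamin C for $2.67 (total $2.67, still need 0.0 mg).
Greedy by cheapest-per-mg is optimal for a single linear constraint, so the minimum cost is $2.67.

$2.67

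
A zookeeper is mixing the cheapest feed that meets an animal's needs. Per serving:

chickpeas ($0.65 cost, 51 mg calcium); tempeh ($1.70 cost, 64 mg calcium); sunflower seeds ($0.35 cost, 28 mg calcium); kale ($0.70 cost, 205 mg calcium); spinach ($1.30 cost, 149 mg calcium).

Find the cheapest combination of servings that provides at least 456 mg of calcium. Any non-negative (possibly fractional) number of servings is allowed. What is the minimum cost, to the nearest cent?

Cost per mg of calcium: kale $0.0034, spinach $0.0087, sunflower seeds $0.0125, chickpeas $0.0127, tempeh $0.0266.
With no serving limits, use only kale: 456 mg / 205 mg = 2.224 servings × $0.70 = $1.56.

$1.56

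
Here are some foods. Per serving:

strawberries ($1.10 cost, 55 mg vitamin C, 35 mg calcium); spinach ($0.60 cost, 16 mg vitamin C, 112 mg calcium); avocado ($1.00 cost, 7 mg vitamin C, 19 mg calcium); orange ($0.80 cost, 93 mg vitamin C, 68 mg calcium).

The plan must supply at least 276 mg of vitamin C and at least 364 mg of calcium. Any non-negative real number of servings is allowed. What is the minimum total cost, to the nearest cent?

strawberries only: max(276/55, 364/35) = 10.4 servings → $11.44.
spinach only: max(276/16, 364/112) = 17.25 servings → $10.35.
avocado only: max(276/7, 364/19) = 39.43 servings → $39.43.
orange only: max(276/93, 364/68) = 5.353 servings → $4.28.
strawberries + spinach with both tight: 4.48 servings and 1.85 servings → $6.04.
strawberries + avocado with both tight: 3.37 servings and 12.95 servings → $16.66.
strawberries + orange: the both-tight solution has a negative serving — not a feasible corner.
spinach + avocado: the both-tight solution has a negative serving — not a feasible corner.
spinach + orange with both tight: 1.617 servings and 2.69 servings → $3.12.
avocado + orange with both tight: 11.68 servings and 2.088 servings → $13.35.
So the least-cost plan costs $3.12.

$3.12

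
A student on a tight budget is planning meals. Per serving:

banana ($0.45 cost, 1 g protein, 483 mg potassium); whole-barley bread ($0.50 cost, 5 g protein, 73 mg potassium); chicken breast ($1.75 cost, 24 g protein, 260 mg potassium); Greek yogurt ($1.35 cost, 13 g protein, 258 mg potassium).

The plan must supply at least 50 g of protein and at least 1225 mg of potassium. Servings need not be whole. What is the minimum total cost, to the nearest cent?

For a min-cost LP with two ≥-constraints, a basic feasible solution has at most two positive variables.
banana only: max(50/1, 1225/483) = 50 servings → $22.50.
whole-barley bread only: max(50/5, 1225/73) = 16.78 servings → $8.39.
chicken breast only: max(50/24, 1225/260) = 4.712 servings → $8.25.
Greek yogurt only: max(50/13, 1225/258) = 4.748 servings → $6.41.
banana + whole-barley bread with both tight: 1.057 servings and 9.789 servings → $5.37.
banana + chicken breast with both tight: 1.447 servings and 2.023 servings → $4.19.
banana + Greek yogurt with both tight: 0.5024 servings and 3.808 servings → $5.37.
whole-barley bread + chicken breast: intersection lies outside the first quadrant.
whole-barley bread + Greek yogurt with both targets exact would need a negative amount; discard.
chicken breast + Greek yogurt: the both-tight solution has a negative serving — not a feasible corner.
So the least-cost plan costs $4.19.

$4.19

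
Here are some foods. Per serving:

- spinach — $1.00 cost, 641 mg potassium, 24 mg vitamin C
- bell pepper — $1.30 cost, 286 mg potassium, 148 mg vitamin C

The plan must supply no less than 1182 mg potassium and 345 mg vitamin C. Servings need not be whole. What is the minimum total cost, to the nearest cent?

$3.71

A basic optimal solution has at most two foods positive. Try each food alone and each pair with both targets met exactly.
spinach only: max(1182/641, 345/24) = 14.38 servings → $14.38.
bell pepper only: max(1182/286, 345/148) = 4.133 servings → $5.37.
spinach + bell pepper with both tight: 0.8666 servings and 2.191 servings → $3.71.
So the least-cost plan costs $3.71.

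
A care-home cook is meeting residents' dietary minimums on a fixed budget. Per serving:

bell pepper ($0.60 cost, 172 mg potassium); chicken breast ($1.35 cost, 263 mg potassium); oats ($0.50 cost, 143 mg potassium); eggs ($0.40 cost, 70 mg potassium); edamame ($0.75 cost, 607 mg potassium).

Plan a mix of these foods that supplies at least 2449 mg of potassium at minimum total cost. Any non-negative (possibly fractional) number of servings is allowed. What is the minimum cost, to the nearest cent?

$3.03

Cost per mg of potassium: edamame $0.0012, bell pepper $0.0035, oats $0.0035, chicken breast $0.0051, eggs $0.0057.
With no serving limits, use only edamame: 2449 mg / 607 mg = 4.035 servings × $0.75 = $3.03.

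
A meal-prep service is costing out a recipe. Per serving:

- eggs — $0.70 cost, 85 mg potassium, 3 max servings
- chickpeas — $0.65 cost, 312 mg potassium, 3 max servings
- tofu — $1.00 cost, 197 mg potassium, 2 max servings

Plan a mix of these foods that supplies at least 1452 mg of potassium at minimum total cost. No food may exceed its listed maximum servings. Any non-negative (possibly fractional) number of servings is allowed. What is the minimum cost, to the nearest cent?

$4.95

Cost per mg of potassium: chickpeas $0.0021, tofu $0.0051, eggs $0.0082.
Take 3 servings of chickpeas: +936.0 mg potassium for $1.95 (total $1.95, still need 516.0 mg).
Take 2 servings of tofu: +394.0 mg potassium for $2.00 (total $3.95, still need 122.0 mg).
Take 1.435 servings of eggs: +122.0 mg potassium for $1.00 (total $4.95, still need 0.0 mg).
Filling from the cheapest source first is optimal under one linear minimum: $4.95.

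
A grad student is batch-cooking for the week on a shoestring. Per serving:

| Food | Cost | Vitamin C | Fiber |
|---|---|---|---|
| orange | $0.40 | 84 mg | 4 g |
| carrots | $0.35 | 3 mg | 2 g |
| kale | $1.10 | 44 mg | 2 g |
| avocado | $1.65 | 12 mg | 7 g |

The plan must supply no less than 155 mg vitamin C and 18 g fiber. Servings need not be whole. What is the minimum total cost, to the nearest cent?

$1.80

orange only: max(155/84, 18/4) = 4.5 servings → $1.80.
carrots only: max(155/3, 18/2) = 51.67 servings → $18.08.
kale only: max(155/44, 18/2) = 9 servings → $9.90.
avocado only: max(155/12, 18/7) = 12.92 servings → $21.31.
orange + carrots with both tight: 1.641 servings and 5.718 servings → $2.66.
orange + kale with both targets exact would need a negative amount; discard.
orange + avocado with both tight: 1.609 servings and 1.652 servings → $3.37.
carrots + kale with both tight: 5.878 servings and 3.122 servings → $5.49.
carrots + avocado with both targets exact would need a negative amount; discard.
kale + avocado with both tight: 3.06 servings and 1.697 servings → $6.17.
Cheapest feasible corner: $1.80.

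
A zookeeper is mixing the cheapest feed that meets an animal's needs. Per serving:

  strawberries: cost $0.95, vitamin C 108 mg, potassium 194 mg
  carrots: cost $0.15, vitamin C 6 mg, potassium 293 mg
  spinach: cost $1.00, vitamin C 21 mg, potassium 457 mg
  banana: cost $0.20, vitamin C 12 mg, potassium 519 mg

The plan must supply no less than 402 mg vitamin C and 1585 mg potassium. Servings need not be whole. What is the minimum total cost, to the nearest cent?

$3.70

The cheapest plan sits at a corner of the feasible region — with two constraints it uses at most two foods.
strawberries only: max(402/108, 1585/194) = 8.17 servings → $7.76.
carrots only: max(402/6, 1585/293) = 67 servings → $10.05.
spinach only: max(402/21, 1585/457) = 19.14 servings → $19.14.
banana only: max(402/12, 1585/519) = 33.5 servings → $6.70.
strawberries + carrots with both tight: 3.552 servings and 3.057 servings → $3.83.
strawberries + spinach with both tight: 3.322 servings and 2.058 servings → $5.21.
strawberries + banana with both tight: 3.529 servings and 1.735 servings → $3.70.
carrots + spinach: intersection lies outside the first quadrant.
carrots + banana: intersection lies outside the first quadrant.
spinach + banana: the both-tight solution has a negative serving — not a feasible corner.
So the least-cost plan costs $3.70.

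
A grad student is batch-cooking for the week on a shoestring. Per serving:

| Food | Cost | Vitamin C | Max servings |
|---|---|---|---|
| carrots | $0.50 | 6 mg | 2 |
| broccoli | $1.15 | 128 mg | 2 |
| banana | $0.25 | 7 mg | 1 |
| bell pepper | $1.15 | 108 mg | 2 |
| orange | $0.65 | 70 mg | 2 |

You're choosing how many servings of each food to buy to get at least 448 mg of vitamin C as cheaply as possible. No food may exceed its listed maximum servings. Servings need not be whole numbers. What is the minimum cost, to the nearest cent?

Cost per mg of vitamin C: broccoli $0.0090, orange $0.0093, bell pepper $0.0106, banana $0.0357, carrots $0.0833.
Take 2 servings of broccoli: +256.0 mg vitamin C for $2.30 (total $2.30, still need 192.0 mg).
Take 2 servings of orange: +140.0 mg vitamin C for $1.30 (total $3.60, still need 52.0 mg).
Take 0.4815 servings of bell pepper: +52.0 mg vitamin C for $0.55 (total $4.15, still need 0.0 mg).
Greedy by cheapest-per-mg is optimal for a single linear constraint, so the minimum cost is $4.15.

$4.15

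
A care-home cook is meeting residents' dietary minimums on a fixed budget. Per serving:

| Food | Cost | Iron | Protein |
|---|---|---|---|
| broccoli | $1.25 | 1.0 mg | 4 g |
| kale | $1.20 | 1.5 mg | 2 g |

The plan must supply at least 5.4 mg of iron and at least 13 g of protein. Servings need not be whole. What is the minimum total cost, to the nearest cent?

broccoli only: max(5.4/1.0, 13/4) = 5.4 servings → $6.75.
kale only: max(5.4/1.5, 13/2) = 6.5 servings → $7.80.
broccoli + kale with both tight: 2.175 servings and 2.15 servings → $5.30.
So the least-cost plan costs $5.30.

$5.30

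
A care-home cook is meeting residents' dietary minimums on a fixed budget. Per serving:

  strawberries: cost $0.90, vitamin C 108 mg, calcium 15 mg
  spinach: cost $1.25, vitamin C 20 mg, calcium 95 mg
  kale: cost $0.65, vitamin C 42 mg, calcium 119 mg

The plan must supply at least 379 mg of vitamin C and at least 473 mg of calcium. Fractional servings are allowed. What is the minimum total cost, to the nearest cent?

$4.27

Minimising a linear cost over {vitamin C ≥ 379, calcium ≥ 473, servings ≥ 0} — the optimum is at a vertex, using one or two foods.
strawberries only: max(379/108, 473/15) = 31.53 servings → $28.38.
spinach only: max(379/20, 473/95) = 18.95 servings → $23.69.
kale only: max(379/42, 473/119) = 9.024 servings → $5.87.
strawberries + spinach with both tight: 2.665 servings and 4.558 servings → $8.10.
strawberries + kale with both tight: 2.065 servings and 3.715 servings → $4.27.
spinach + kale with both targets exact would need a negative amount; discard.
The minimum over all feasible corners is $4.27.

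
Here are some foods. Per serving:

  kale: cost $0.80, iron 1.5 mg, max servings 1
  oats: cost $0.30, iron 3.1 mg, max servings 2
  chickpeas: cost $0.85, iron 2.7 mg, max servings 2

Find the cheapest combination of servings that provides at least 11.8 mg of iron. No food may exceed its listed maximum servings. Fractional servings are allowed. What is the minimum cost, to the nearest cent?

$2.41

Cost per mg of iron: oats $0.0968, chickpeas $0.3148, kale $0.5333.
Take 2 servings of oats: +6.2 mg iron for $0.60 (total $0.60, still need 5.6 mg).
Take 2 servings of chickpeas: +5.4 mg iron for $1.70 (total $2.30, still need 0.2 mg).
Take 0.1333 servings of kale: +0.2 mg iron for $0.11 (total $2.41, still need 0.0 mg).
Filling from the cheapest source first is optimal under one linear minimum: $2.41.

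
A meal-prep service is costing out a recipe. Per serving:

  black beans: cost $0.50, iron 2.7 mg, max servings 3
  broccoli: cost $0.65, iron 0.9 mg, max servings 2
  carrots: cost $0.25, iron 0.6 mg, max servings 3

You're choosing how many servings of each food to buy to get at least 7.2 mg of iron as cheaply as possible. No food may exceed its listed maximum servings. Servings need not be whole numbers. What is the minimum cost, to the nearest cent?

$1.33

Cost per mg of iron: black beans $0.1852, carrots $0.4167, broccoli $0.7222.
Take 2.667 servings of black beans: +7.2 mg iron for $1.33 (total $1.33, still need 0.0 mg).
Greedy by cheapest-per-mg is optimal for a single linear constraint, so the minimum cost is $1.33.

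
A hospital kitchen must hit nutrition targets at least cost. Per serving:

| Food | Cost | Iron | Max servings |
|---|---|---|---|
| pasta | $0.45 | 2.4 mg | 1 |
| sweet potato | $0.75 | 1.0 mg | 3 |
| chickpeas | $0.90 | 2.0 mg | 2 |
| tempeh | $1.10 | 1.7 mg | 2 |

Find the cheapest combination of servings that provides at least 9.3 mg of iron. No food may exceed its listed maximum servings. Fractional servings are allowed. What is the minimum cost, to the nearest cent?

$4.13

Cost per mg of iron: pasta $0.1875, chickpeas $0.4500, tempeh $0.6471, sweet potato $0.7500.
Take 1 serving of pasta: +2.4 mg iron for $0.45 (total $0.45, still need 6.9 mg).
Take 2 servings of chickpeas: +4.0 mg iron for $1.80 (total $2.25, still need 2.9 mg).
Take 1.706 servings of tempeh: +2.9 mg iron for $1.88 (total $4.13, still need 0.0 mg).
Greedy by cheapest-per-mg is optimal for a single linear constraint, so the minimum cost is $4.13.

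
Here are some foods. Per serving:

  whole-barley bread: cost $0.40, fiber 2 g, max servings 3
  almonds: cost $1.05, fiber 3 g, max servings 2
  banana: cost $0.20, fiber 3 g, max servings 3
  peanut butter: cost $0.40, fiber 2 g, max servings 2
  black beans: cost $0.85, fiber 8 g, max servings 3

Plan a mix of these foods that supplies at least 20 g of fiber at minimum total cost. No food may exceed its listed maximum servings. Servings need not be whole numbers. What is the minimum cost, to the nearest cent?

$1.77

Cost per g of fiber: banana $0.0667, black beans $0.1062, whole-barley bread $0.2000, peanut butter $0.2000, almonds $0.3500.
Take 3 servings of banana: +9.0 g fiber for $0.60 (total $0.60, still need 11.0 g).
Take 1.375 servings of black beans: +11.0 g fiber for $1.17 (total $1.77, still need 0.0 g).
Filling from the cheapest source first is optimal under one linear minimum: $1.77.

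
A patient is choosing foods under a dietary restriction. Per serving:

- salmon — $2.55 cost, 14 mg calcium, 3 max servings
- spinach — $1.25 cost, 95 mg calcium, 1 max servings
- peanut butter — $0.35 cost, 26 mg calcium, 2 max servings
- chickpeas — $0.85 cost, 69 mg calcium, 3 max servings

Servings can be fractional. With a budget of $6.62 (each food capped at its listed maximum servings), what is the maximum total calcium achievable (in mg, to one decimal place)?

365.6 mg

Calcium per dollar: chickpeas 81.18, spinach 76, peanut butter 74.29, salmon 5.49.
Take 3 servings of chickpeas: spends $2.55, +207.0 mg calcium (running total 207.0 mg).
Take 1 serving of spinach: spends $1.25, +95.0 mg calcium (running total 302.0 mg).
Take 2 servings of peanut butter: spends $0.70, +52.0 mg calcium (running total 354.0 mg).
Take 0.8314 servings of salmon: spends $2.12, +11.6 mg calcium (running total 365.6 mg).
Filling greedily by calcium-per-dollar is optimal for one linear limit, giving 365.6 mg.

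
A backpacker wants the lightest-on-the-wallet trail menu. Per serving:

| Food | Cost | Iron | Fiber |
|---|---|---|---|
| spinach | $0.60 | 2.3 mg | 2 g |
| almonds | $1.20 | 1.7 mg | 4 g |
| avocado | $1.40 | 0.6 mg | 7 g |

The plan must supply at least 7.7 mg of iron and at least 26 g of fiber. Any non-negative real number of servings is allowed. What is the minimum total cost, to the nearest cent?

For a min-cost LP with two ≥-constraints, a basic feasible solution has at most two positive variables.
spinach only: max(7.7/2.3, 26/2) = 13 servings → $7.80.
almonds only: max(7.7/1.7, 26/4) = 6.5 servings → $7.80.
avocado only: max(7.7/0.6, 26/7) = 12.83 servings → $17.97.
spinach + almonds with both targets exact would need a negative amount; discard.
spinach + avocado with both tight: 2.57 servings and 2.98 servings → $5.71.
almonds + avocado with both tight: 4.032 servings and 1.411 servings → $6.81.
Cheapest feasible corner: $5.71.

$5.71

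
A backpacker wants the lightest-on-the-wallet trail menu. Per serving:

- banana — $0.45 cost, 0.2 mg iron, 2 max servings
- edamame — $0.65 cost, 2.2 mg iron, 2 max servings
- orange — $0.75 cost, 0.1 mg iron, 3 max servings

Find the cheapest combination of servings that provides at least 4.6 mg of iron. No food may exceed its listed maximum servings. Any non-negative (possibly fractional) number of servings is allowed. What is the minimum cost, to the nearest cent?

$1.75

Cost per mg of iron: edamame $0.2955, banana $2.2500, orange $7.5000.
Take 2 servings of edamame: +4.4 mg iron for $1.30 (total $1.30, still need 0.2 mg).
Take 1 serving of banana: +0.2 mg iron for $0.45 (total $1.75, still need 0.0 mg).
Filling from the cheapest source first is optimal under one linear minimum: $1.75.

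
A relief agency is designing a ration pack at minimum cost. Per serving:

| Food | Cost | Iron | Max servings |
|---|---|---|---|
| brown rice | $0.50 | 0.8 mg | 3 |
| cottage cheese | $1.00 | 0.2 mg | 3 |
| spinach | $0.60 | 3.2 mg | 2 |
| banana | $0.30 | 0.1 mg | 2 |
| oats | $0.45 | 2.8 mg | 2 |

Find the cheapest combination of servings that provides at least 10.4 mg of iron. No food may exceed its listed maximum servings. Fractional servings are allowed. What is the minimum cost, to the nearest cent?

Cost per mg of iron: oats $0.1607, spinach $0.1875, brown rice $0.6250, banana $3.0000, cottage cheese $5.0000.
Take 2 servings of oats: +5.6 mg iron for $0.90 (total $0.90, still need 4.8 mg).
Take 1.5 servings of spinach: +4.8 mg iron for $0.90 (total $1.80, still need 0.0 mg).
Greedy by cheapest-per-mg is optimal for a single linear constraint, so the minimum cost is $1.80.

$1.80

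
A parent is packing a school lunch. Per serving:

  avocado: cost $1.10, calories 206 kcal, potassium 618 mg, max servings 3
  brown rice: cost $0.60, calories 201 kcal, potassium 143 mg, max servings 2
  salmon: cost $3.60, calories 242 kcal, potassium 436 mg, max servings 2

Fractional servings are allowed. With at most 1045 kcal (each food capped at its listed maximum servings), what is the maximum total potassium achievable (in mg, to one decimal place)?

Potassium per kcal: avocado 3, salmon 1.802, brown rice 0.7114.
Take 3 servings of avocado: uses 618 kcal, +1854.0 mg potassium (running total 1854.0 mg).
Take 1.764 servings of salmon: uses 427 kcal, +769.3 mg potassium (running total 2623.3 mg).
Filling greedily by potassium-per-kcal is optimal for one linear limit, giving 2623.3 mg.

2623.3 mg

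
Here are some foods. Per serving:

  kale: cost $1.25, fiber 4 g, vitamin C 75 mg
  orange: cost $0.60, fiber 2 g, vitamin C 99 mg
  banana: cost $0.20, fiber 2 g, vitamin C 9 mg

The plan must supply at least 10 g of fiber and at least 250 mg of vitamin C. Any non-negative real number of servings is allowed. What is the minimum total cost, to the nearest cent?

Minimising a linear cost over {fiber ≥ 10, vitamin C ≥ 250, servings ≥ 0} — the optimum is at a vertex, using one or two foods.
kale only: max(10/4, 250/75) = 3.333 servings → $4.17.
orange only: max(10/2, 250/99) = 5 servings → $3.00.
banana only: max(10/2, 250/9) = 27.78 servings → $5.56.
kale + orange with both tight: 1.992 servings and 1.016 servings → $3.10.
kale + banana: intersection lies outside the first quadrant.
orange + banana with both tight: 2.278 servings and 2.722 servings → $1.91.
So the least-cost plan costs $1.91.

$1.91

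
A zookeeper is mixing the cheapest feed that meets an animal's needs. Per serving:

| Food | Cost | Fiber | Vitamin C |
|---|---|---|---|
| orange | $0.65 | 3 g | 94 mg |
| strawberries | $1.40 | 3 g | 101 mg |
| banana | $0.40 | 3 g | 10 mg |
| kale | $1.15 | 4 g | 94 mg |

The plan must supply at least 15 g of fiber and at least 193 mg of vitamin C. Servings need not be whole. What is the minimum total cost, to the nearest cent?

orange only: max(15/3, 193/94) = 5 servings → $3.25.
strawberries only: max(15/3, 193/101) = 5 servings → $7.00.
banana only: max(15/3, 193/10) = 19.3 servings → $7.72.
kale only: max(15/4, 193/94) = 3.75 servings → $4.31.
orange + strawberries: the both-tight solution has a negative serving — not a feasible corner.
orange + banana with both tight: 1.702 servings and 3.298 servings → $2.43.
orange + kale: intersection lies outside the first quadrant.
strawberries + banana with both tight: 1.571 servings and 3.429 servings → $3.57.
strawberries + kale with both targets exact would need a negative amount; discard.
banana + kale with both tight: 2.636 servings and 1.773 servings → $3.09.
The minimum over all feasible corners is $2.43.

$2.43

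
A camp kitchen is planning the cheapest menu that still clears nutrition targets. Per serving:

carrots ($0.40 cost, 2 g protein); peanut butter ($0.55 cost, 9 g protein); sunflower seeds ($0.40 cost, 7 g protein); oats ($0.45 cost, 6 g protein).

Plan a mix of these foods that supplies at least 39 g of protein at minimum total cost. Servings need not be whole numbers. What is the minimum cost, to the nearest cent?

$2.23

Cost per g of protein: sunflower seeds $0.0571, peanut butter $0.0611, oats $0.0750, carrots $0.2000.
With no serving limits, use only sunflower seeds: 39 g / 7 g = 5.571 servings × $0.40 = $2.23.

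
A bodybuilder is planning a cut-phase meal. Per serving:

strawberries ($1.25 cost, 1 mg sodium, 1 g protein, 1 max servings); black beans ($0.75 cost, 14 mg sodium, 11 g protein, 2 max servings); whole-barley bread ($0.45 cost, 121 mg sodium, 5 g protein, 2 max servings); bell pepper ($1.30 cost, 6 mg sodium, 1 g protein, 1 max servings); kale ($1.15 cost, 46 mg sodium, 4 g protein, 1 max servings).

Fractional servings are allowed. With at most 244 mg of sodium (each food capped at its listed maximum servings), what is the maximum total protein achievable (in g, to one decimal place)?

34.7 g

Protein per mg sodium: strawberries 1, black beans 0.7857, bell pepper 0.1667, kale 0.08696, whole-barley bread 0.04132.
Take 1 serving of strawberries: uses 1 mg sodium, +1.0 g protein (running total 1.0 g).
Take 2 servings of black beans: uses 28 mg sodium, +22.0 g protein (running total 23.0 g).
Take 1 serving of bell pepper: uses 6 mg sodium, +1.0 g protein (running total 24.0 g).
Take 1 serving of kale: uses 46 mg sodium, +4.0 g protein (running total 28.0 g).
Take 1.347 servings of whole-barley bread: uses 163 mg sodium, +6.7 g protein (running total 34.7 g).
Greedy by best ratio exhausts the sodium allowance optimally: 34.7 g.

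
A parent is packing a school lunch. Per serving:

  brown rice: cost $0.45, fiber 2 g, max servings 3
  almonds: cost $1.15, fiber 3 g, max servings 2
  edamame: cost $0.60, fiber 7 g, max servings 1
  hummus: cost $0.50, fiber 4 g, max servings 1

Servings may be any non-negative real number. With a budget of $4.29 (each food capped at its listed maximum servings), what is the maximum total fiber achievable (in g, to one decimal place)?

Fiber per dollar: edamame 11.67, hummus 8, brown rice 4.444, almonds 2.609.
Take 1 serving of edamame: spends $0.60, +7.0 g fiber (running total 7.0 g).
Take 1 serving of hummus: spends $0.50, +4.0 g fiber (running total 11.0 g).
Take 3 servings of brown rice: spends $1.35, +6.0 g fiber (running total 17.0 g).
Take 1.6 servings of almonds: spends $1.84, +4.8 g fiber (running total 21.8 g).
Filling greedily by fiber-per-dollar is optimal for one linear limit, giving 21.8 g.

21.8 g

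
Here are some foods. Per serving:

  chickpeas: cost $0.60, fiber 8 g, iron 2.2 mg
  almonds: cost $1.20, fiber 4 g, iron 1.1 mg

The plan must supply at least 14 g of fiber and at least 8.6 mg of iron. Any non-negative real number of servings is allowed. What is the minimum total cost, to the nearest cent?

$2.35

With two linear requirements the optimum uses one or two foods; enumerate the corners.
chickpeas only: max(14/8, 8.6/2.2) = 3.909 servings → $2.35.
almonds only: max(14/4, 8.6/1.1) = 7.818 servings → $9.38.
chickpeas + almonds (both tight): parallel constraints — no distinct corner.
Cheapest feasible corner: $2.35.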